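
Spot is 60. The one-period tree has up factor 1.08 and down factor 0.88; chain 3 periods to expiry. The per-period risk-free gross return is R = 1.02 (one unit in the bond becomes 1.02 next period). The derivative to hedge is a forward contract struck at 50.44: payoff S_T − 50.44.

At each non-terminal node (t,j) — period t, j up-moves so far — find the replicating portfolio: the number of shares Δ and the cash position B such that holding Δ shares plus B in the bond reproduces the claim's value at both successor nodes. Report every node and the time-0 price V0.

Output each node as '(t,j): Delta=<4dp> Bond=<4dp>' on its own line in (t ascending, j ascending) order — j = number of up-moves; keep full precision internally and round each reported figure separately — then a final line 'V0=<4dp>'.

(0,0): Delta=1.0000 Bond=-47.5307
(1,0): Delta=1.0000 Bond=-48.4814
(1,1): Delta=1.0000 Bond=-48.4814
(2,0): Delta=1.0000 Bond=-49.4510
(2,1): Delta=1.0000 Bond=-49.4510
(2,2): Delta=1.0000 Bond=-49.4510
V0=12.4693

Under the risk-neutral measure, an up-move has probability p* = (R−d)/(u−d) = 0.7000 and values discount at R = 1.02.
Payoff layer (t=3): V(3,0)=-9.5517, V(3,1)=-0.2589, V(3,2)=11.1459, V(3,3)=25.1427
Node (2,0) S=46.4640: V=(p*·-0.2589+(1−p*)·-9.5517)/1.02=-2.9870; Δ=(-0.2589−-9.5517)/(50.1811−40.8883)=1.0000; B=V−Δ·S=-49.4510
Node (2,1) S=57.0240: V=(p*·11.1459+(1−p*)·-0.2589)/1.02=7.5730; Δ=(11.1459−-0.2589)/(61.5859−50.1811)=1.0000; B=V−Δ·S=-49.4510
Node (2,2) S=69.9840: V=(p*·25.1427+(1−p*)·11.1459)/1.02=20.5330; Δ=(25.1427−11.1459)/(75.5827−61.5859)=1.0000; B=V−Δ·S=-49.4510
Node (1,0) S=52.8000: V=(p*·7.5730+(1−p*)·-2.9870)/1.02=4.3186; Δ=(7.5730−-2.9870)/(57.0240−46.4640)=1.0000; B=V−Δ·S=-48.4814
Node (1,1) S=64.8000: V=(p*·20.5330+(1−p*)·7.5730)/1.02=16.3186; Δ=(20.5330−7.5730)/(69.9840−57.0240)=1.0000; B=V−Δ·S=-48.4814
Node (0,0) S=60.0000: V=(p*·16.3186+(1−p*)·4.3186)/1.02=12.4693; Δ=(16.3186−4.3186)/(64.8000−52.8000)=1.0000; B=V−Δ·S=-47.5307
Self-financing check: at every node Δ·S+B equals the discounted successor values.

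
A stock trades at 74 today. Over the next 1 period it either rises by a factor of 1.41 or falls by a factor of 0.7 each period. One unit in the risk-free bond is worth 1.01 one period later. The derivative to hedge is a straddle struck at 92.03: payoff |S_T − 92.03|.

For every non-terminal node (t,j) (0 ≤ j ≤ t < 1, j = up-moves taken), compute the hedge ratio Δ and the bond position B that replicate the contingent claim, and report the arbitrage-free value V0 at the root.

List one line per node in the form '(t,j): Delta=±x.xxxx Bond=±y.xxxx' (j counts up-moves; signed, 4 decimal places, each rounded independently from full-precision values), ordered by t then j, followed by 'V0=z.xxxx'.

Risk-neutral probability p* = (R−d)/(u−d) = (1.01−0.7)/(1.41−0.7) = 0.4366.
At expiry t=1: V(1,0)=40.2300, V(1,1)=12.3100
  t=0,j=0: stock 74.0000 → up 104.3400 (V=12.3100), down 51.8000 (V=40.2300). Price 27.7620; hedge Δ=-0.5314, bond B=67.0859.
Root portfolio cost Δ·74+B reproduces V0=27.7620.

(0,0): Delta=-0.5314 Bond=67.0859
V0=27.7620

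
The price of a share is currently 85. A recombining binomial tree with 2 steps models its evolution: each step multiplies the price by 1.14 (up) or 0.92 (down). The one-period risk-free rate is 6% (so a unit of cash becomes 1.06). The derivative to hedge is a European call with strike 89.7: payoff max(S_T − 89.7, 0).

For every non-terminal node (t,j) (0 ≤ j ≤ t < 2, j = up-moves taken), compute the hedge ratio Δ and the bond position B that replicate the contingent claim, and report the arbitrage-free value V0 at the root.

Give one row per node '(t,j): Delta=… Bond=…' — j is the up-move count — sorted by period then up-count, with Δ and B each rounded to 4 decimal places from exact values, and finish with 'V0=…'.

Risk-neutral probability p* = (R−d)/(u−d) = (1.06−0.92)/(1.14−0.92) = 0.6364.
Terminal payoffs: V(2,0)=0.0000, V(2,1)=0.0000, V(2,2)=20.7660
  t=1,j=0: stock 78.2000 → up 89.1480 (V=0.0000), down 71.9440 (V=0.0000). Price 0.0000; hedge Δ=0.0000, bond B=0.0000.
  t=1,j=1: stock 96.9000 → up 110.4660 (V=20.7660), down 89.1480 (V=0.0000). Price 12.4667; hedge Δ=0.9741, bond B=-81.9242.
  t=0,j=0: stock 85.0000 → up 96.9000 (V=12.4667), down 78.2000 (V=0.0000). Price 7.4843; hedge Δ=0.6667, bond B=-49.1826.
Each (Δ,B) replicates both successor values, so the strategy is self-financing and V0 is arbitrage-free.

(0,0): Delta=0.6667 Bond=-49.1826
(1,0): Delta=0.0000 Bond=0.0000
(1,1): Delta=0.9741 Bond=-81.9242
V0=7.4843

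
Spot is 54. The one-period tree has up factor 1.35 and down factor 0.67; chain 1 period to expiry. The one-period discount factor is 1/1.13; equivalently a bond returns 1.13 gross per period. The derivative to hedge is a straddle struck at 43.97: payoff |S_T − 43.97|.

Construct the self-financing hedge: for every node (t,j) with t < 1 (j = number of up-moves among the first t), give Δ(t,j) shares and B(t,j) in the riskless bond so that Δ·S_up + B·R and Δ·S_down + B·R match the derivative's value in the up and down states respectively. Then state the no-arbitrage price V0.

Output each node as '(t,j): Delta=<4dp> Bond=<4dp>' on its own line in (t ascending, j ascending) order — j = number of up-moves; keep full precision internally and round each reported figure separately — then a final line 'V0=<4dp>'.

No-arbitrage ⇒ martingale measure with p* = (R−d)/(u−d) = 0.6765.
Payoff layer (t=1): V(1,0)=7.7900, V(1,1)=28.9300
(0,0): S=54.0000. Δ = (V_up−V_dn)/(S_up−S_dn) = (28.9300−7.7900)/(72.9000−36.1800) = 0.5757. V = [p*·28.9300 + (1−p*)·7.7900]/1.13 = 19.5492. B = V − Δ·S = -11.5390.
Root portfolio cost Δ·54+B reproduces V0=19.5492.

(0,0): Delta=0.5757 Bond=-11.5390
V0=19.5492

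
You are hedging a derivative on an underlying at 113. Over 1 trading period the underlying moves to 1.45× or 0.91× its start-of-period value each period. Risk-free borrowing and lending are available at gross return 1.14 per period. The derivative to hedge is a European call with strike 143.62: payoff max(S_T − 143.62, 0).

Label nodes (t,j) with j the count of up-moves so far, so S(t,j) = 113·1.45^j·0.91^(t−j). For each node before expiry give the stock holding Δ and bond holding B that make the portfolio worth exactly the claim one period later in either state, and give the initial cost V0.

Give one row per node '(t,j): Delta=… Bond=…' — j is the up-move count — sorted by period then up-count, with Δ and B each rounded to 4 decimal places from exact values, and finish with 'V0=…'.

The replicating-portfolio and risk-neutral prices coincide; use p* = (1.14−0.91)/(1.45−0.91) = 0.4259 for the latter.
Terminal values V(1,·): V(1,0)=0.0000, V(1,1)=20.2300
(0,0): S=113.0000. Δ = (V_up−V_dn)/(S_up−S_dn) = (20.2300−0.0000)/(163.8500−102.8300) = 0.3315. V = [p*·20.2300 + (1−p*)·0.0000]/1.14 = 7.5583. B = V − Δ·S = -29.9046.
Self-financing check: at every node Δ·S+B equals the discounted successor values.

(0,0): Delta=0.3315 Bond=-29.9046
V0=7.5583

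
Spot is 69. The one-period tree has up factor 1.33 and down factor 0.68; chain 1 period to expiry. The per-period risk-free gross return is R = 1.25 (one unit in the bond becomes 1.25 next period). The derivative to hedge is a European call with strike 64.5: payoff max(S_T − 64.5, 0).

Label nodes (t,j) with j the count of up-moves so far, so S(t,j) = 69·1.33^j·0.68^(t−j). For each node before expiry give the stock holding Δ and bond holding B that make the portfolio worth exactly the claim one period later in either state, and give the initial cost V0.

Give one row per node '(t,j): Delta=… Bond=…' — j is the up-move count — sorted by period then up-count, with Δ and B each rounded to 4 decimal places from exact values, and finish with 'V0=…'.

(0,0): Delta=0.6080 Bond=-22.8229
V0=19.1310

Risk-neutral probability p* = (R−d)/(u−d) = (1.25−0.68)/(1.33−0.68) = 0.8769.
Terminal values V(1,·): V(1,0)=0.0000, V(1,1)=27.2700
  t=0,j=0: stock 69.0000 → up 91.7700 (V=27.2700), down 46.9200 (V=0.0000). Price 19.1310; hedge Δ=0.6080, bond B=-22.8229.
Check: Δ(0,0)·S0 + B(0,0) = 19.1310 = V0.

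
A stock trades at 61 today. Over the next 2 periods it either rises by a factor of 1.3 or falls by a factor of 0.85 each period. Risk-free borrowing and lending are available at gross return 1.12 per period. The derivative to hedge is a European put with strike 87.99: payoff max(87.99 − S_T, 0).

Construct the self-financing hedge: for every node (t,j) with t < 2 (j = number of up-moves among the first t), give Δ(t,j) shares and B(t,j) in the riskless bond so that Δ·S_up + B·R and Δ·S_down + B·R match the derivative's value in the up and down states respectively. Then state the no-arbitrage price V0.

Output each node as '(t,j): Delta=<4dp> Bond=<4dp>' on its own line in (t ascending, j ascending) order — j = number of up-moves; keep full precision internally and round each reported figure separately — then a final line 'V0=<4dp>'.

(0,0): Delta=-0.7053 Bond=56.5024
(1,0): Delta=-1.0000 Bond=78.5625
(1,1): Delta=-0.5769 Bond=53.0962
V0=13.4786

Under the risk-neutral measure, an up-move has probability p* = (R−d)/(u−d) = 0.6000 and values discount at R = 1.12.
Terminal values V(2,·): V(2,0)=43.9175, V(2,1)=20.5850, V(2,2)=0.0000
(1,0): S=51.8500. Δ = (V_up−V_dn)/(S_up−S_dn) = (20.5850−43.9175)/(67.4050−44.0725) = -1.0000. V = [p*·20.5850 + (1−p*)·43.9175]/1.12 = 26.7125. B = V − Δ·S = 78.5625.
(1,1): S=79.3000. Δ = (V_up−V_dn)/(S_up−S_dn) = (0.0000−20.5850)/(103.0900−67.4050) = -0.5769. V = [p*·0.0000 + (1−p*)·20.5850]/1.12 = 7.3518. B = V − Δ·S = 53.0962.
(0,0): S=61.0000. Δ = (V_up−V_dn)/(S_up−S_dn) = (7.3518−26.7125)/(79.3000−51.8500) = -0.7053. V = [p*·7.3518 + (1−p*)·26.7125]/1.12 = 13.4786. B = V − Δ·S = 56.5024.
The time-0 hedge costs 13.4786, which is the no-arbitrage price.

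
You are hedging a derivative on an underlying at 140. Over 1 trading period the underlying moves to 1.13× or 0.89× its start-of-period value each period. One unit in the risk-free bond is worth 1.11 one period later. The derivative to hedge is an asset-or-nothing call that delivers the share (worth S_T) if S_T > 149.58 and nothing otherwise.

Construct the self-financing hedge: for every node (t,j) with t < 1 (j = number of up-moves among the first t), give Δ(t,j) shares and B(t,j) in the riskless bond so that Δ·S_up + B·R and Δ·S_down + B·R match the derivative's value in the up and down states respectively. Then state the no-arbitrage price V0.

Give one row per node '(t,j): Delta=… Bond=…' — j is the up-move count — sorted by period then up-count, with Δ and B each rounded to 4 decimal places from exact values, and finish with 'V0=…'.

Risk-neutral probability p* = (R−d)/(u−d) = (1.11−0.89)/(1.13−0.89) = 0.9167.
Payoff layer (t=1): V(1,0)=0.0000, V(1,1)=158.2000
Node (0,0) S=140.0000: V=(p*·158.2000+(1−p*)·0.0000)/1.11=130.6456; Δ=(158.2000−0.0000)/(158.2000−124.6000)=4.7083; B=V−Δ·S=-528.5210
Check: Δ(0,0)·S0 + B(0,0) = 130.6456 = V0.

(0,0): Delta=4.7083 Bond=-528.5210
V0=130.6456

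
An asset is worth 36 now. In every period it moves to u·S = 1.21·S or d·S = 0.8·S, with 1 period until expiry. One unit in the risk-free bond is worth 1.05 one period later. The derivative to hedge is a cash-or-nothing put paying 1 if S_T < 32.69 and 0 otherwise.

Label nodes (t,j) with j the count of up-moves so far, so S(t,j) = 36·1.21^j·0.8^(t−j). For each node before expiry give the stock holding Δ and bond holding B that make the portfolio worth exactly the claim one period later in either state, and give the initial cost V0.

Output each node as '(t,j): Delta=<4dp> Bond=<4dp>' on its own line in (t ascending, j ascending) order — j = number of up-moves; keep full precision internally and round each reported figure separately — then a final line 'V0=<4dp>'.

Risk-neutral probability p* = (R−d)/(u−d) = (1.05−0.8)/(1.21−0.8) = 0.6098.
At expiry t=1: V(1,0)=1.0000, V(1,1)=0.0000
Node (0,0) S=36.0000: V=(p*·0.0000+(1−p*)·1.0000)/1.05=0.3717; Δ=(0.0000−1.0000)/(43.5600−28.8000)=-0.0678; B=V−Δ·S=2.8107
Check: Δ(0,0)·S0 + B(0,0) = 0.3717 = V0.

(0,0): Delta=-0.0678 Bond=2.8107
V0=0.3717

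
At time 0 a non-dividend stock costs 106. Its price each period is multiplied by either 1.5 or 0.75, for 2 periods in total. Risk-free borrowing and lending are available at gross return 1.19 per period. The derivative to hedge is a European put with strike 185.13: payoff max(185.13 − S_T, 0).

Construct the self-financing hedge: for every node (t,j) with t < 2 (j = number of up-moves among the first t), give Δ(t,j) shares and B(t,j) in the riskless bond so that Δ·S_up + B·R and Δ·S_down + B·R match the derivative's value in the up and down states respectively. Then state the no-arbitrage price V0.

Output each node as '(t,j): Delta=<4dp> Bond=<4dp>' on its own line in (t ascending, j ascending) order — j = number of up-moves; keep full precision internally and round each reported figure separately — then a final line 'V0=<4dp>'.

(0,0): Delta=-0.6690 Bond=108.6220
(1,0): Delta=-1.0000 Bond=155.5714
(1,1): Delta=-0.5525 Bond=110.7227
V0=37.7037

Under the risk-neutral measure, an up-move has probability p* = (R−d)/(u−d) = 0.5867 and values discount at R = 1.19.
Terminal values V(2,·): V(2,0)=125.5050, V(2,1)=65.8800, V(2,2)=0.0000
(1,0): S=79.5000. Δ = (V_up−V_dn)/(S_up−S_dn) = (65.8800−125.5050)/(119.2500−59.6250) = -1.0000. V = [p*·65.8800 + (1−p*)·125.5050]/1.19 = 76.0714. B = V − Δ·S = 155.5714.
(1,1): S=159.0000. Δ = (V_up−V_dn)/(S_up−S_dn) = (0.0000−65.8800)/(238.5000−119.2500) = -0.5525. V = [p*·0.0000 + (1−p*)·65.8800]/1.19 = 22.8827. B = V − Δ·S = 110.7227.
(0,0): S=106.0000. Δ = (V_up−V_dn)/(S_up−S_dn) = (22.8827−76.0714)/(159.0000−79.5000) = -0.6690. V = [p*·22.8827 + (1−p*)·76.0714]/1.19 = 37.7037. B = V − Δ·S = 108.6220.
Check: Δ(0,0)·S0 + B(0,0) = 37.7037 = V0.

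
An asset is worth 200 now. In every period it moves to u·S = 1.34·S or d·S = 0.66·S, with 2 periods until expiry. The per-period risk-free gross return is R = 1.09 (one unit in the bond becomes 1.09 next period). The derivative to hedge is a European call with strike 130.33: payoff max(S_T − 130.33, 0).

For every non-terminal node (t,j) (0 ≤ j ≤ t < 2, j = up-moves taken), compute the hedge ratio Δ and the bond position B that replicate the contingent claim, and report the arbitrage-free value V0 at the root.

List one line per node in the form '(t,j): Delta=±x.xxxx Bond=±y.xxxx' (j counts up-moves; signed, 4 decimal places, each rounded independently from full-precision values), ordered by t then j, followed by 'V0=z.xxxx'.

Since d<R<u, set p* = (R−d)/(u−d) = 0.6324; price each node as the discounted p*-expectation of its children.
At expiry t=2: V(2,0)=0.0000, V(2,1)=46.5500, V(2,2)=228.7900
Node (1,0) S=132.0000: V=(p*·46.5500+(1−p*)·0.0000)/1.09=27.0055; Δ=(46.5500−0.0000)/(176.8800−87.1200)=0.5186; B=V−Δ·S=-41.4504
Node (1,1) S=268.0000: V=(p*·228.7900+(1−p*)·46.5500)/1.09=148.4312; Δ=(228.7900−46.5500)/(359.1200−176.8800)=1.0000; B=V−Δ·S=-119.5688
Node (0,0) S=200.0000: V=(p*·148.4312+(1−p*)·27.0055)/1.09=95.2196; Δ=(148.4312−27.0055)/(268.0000−132.0000)=0.8928; B=V−Δ·S=-83.3475
Check: Δ(0,0)·S0 + B(0,0) = 95.2196 = V0.

(0,0): Delta=0.8928 Bond=-83.3475
(1,0): Delta=0.5186 Bond=-41.4504
(1,1): Delta=1.0000 Bond=-119.5688
V0=95.2196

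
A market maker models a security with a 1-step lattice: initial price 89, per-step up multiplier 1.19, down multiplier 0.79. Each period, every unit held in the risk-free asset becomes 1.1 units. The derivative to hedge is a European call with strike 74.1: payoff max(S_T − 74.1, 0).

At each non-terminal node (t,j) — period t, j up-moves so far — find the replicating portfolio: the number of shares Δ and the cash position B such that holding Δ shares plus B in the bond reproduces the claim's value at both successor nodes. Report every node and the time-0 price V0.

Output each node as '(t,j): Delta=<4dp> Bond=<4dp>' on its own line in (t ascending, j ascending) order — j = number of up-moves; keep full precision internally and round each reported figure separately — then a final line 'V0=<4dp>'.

No-arbitrage ⇒ martingale measure with p* = (R−d)/(u−d) = 0.7750.
Terminal values V(1,·): V(1,0)=0.0000, V(1,1)=31.8100
(0,0): S=89.0000. Δ = (V_up−V_dn)/(S_up−S_dn) = (31.8100−0.0000)/(105.9100−70.3100) = 0.8935. V = [p*·31.8100 + (1−p*)·0.0000]/1.1 = 22.4116. B = V − Δ·S = -57.1134.
Root portfolio cost Δ·89+B reproduces V0=22.4116.

(0,0): Delta=0.8935 Bond=-57.1134
V0=22.4116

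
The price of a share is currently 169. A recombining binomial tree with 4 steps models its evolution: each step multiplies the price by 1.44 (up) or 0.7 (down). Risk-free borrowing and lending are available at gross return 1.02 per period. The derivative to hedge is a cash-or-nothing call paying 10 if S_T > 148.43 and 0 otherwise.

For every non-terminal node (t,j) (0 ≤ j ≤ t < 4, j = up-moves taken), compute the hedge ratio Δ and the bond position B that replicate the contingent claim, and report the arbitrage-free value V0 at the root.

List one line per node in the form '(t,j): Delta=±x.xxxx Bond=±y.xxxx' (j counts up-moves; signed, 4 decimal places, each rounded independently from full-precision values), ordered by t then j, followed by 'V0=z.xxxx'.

Since d<R<u, set p* = (R−d)/(u−d) = 0.4324; price each node as the discounted p*-expectation of its children.
At expiry t=4: V(4,0)=0.0000, V(4,1)=0.0000, V(4,2)=10.0000, V(4,3)=10.0000, V(4,4)=10.0000
Node (3,0) S=57.9670: V=(p*·0.0000+(1−p*)·0.0000)/1.02=0.0000; Δ=(0.0000−0.0000)/(83.4725−40.5769)=0.0000; B=V−Δ·S=0.0000
Node (3,1) S=119.2464: V=(p*·10.0000+(1−p*)·0.0000)/1.02=4.2395; Δ=(10.0000−0.0000)/(171.7148−83.4725)=0.1133; B=V−Δ·S=-9.2740
Node (3,2) S=245.3069: V=(p*·10.0000+(1−p*)·10.0000)/1.02=9.8039; Δ=(10.0000−10.0000)/(353.2419−171.7148)=0.0000; B=V−Δ·S=9.8039
Node (3,3) S=504.6313: V=(p*·10.0000+(1−p*)·10.0000)/1.02=9.8039; Δ=(10.0000−10.0000)/(726.6691−353.2419)=0.0000; B=V−Δ·S=9.8039
Node (2,0) S=82.8100: V=(p*·4.2395+(1−p*)·0.0000)/1.02=1.7974; Δ=(4.2395−0.0000)/(119.2464−57.9670)=0.0692; B=V−Δ·S=-3.9317
Node (2,1) S=170.3520: V=(p*·9.8039+(1−p*)·4.2395)/1.02=6.5154; Δ=(9.8039−4.2395)/(245.3069−119.2464)=0.0441; B=V−Δ·S=-1.0040
Node (2,2) S=350.4384: V=(p*·9.8039+(1−p*)·9.8039)/1.02=9.6117; Δ=(9.8039−9.8039)/(504.6313−245.3069)=0.0000; B=V−Δ·S=9.6117
Node (1,0) S=118.3000: V=(p*·6.5154+(1−p*)·1.7974)/1.02=3.7624; Δ=(6.5154−1.7974)/(170.3520−82.8100)=0.0539; B=V−Δ·S=-2.6134
Node (1,1) S=243.3600: V=(p*·9.6117+(1−p*)·6.5154)/1.02=7.7004; Δ=(9.6117−6.5154)/(350.4384−170.3520)=0.0172; B=V−Δ·S=3.5162
Node (0,0) S=169.0000: V=(p*·7.7004+(1−p*)·3.7624)/1.02=5.3581; Δ=(7.7004−3.7624)/(243.3600−118.3000)=0.0315; B=V−Δ·S=0.0365
Each (Δ,B) replicates both successor values, so the strategy is self-financing and V0 is arbitrage-free.

(0,0): Delta=0.0315 Bond=0.0365
(1,0): Delta=0.0539 Bond=-2.6134
(1,1): Delta=0.0172 Bond=3.5162
(2,0): Delta=0.0692 Bond=-3.9317
(2,1): Delta=0.0441 Bond=-1.0040
(2,2): Delta=0.0000 Bond=9.6117
(3,0): Delta=0.0000 Bond=0.0000
(3,1): Delta=0.1133 Bond=-9.2740
(3,2): Delta=0.0000 Bond=9.8039
(3,3): Delta=0.0000 Bond=9.8039
V0=5.3581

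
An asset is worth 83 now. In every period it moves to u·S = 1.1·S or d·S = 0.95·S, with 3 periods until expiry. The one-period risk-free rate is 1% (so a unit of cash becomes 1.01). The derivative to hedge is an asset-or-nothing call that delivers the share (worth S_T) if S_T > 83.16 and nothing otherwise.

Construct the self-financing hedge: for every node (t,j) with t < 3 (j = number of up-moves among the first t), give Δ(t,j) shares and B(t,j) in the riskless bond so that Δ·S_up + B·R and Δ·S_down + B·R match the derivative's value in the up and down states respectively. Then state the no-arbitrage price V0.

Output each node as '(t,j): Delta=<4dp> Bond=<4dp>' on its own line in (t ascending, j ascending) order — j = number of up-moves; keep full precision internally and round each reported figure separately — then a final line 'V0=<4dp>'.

(0,0): Delta=3.7957 Bond=-281.5118
(1,0): Delta=3.1947 Bond=-236.9391
(1,1): Delta=4.5743 Bond=-355.4086
(2,0): Delta=0.0000 Bond=0.0000
(2,1): Delta=7.3333 Bond=-598.2711
(2,2): Delta=1.0000 Bond=0.0000
V0=33.5319

Risk-neutral probability p* = (R−d)/(u−d) = (1.01−0.95)/(1.1−0.95) = 0.4000.
At expiry t=3: V(3,0)=0.0000, V(3,1)=0.0000, V(3,2)=95.4085, V(3,3)=110.4730
Node (2,0) S=74.9075: V=(p*·0.0000+(1−p*)·0.0000)/1.01=0.0000; Δ=(0.0000−0.0000)/(82.3983−71.1621)=0.0000; B=V−Δ·S=0.0000
Node (2,1) S=86.7350: V=(p*·95.4085+(1−p*)·0.0000)/1.01=37.7855; Δ=(95.4085−0.0000)/(95.4085−82.3983)=7.3333; B=V−Δ·S=-598.2711
Node (2,2) S=100.4300: V=(p*·110.4730+(1−p*)·95.4085)/1.01=100.4300; Δ=(110.4730−95.4085)/(110.4730−95.4085)=1.0000; B=V−Δ·S=0.0000
Node (1,0) S=78.8500: V=(p*·37.7855+(1−p*)·0.0000)/1.01=14.9646; Δ=(37.7855−0.0000)/(86.7350−74.9075)=3.1947; B=V−Δ·S=-236.9391
Node (1,1) S=91.3000: V=(p*·100.4300+(1−p*)·37.7855)/1.01=62.2211; Δ=(100.4300−37.7855)/(100.4300−86.7350)=4.5743; B=V−Δ·S=-355.4086
Node (0,0) S=83.0000: V=(p*·62.2211+(1−p*)·14.9646)/1.01=33.5319; Δ=(62.2211−14.9646)/(91.3000−78.8500)=3.7957; B=V−Δ·S=-281.5118
The time-0 hedge costs 33.5319, which is the no-arbitrage price.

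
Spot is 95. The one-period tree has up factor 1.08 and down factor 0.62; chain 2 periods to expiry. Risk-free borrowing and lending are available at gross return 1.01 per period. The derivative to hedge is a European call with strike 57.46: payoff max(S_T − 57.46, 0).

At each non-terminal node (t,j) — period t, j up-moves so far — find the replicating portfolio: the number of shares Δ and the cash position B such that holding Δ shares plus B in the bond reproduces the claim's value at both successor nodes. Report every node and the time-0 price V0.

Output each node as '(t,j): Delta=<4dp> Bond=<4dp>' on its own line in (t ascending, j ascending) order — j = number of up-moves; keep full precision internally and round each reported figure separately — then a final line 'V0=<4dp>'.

(0,0): Delta=0.9278 Bond=-48.9931
(1,0): Delta=0.2271 Bond=-8.2097
(1,1): Delta=1.0000 Bond=-56.8911
V0=39.1476

Since d<R<u, set p* = (R−d)/(u−d) = 0.8478; price each node as the discounted p*-expectation of its children.
Terminal payoffs: V(2,0)=0.0000, V(2,1)=6.1520, V(2,2)=53.3480
Node (1,0) S=58.9000: V=(p*·6.1520+(1−p*)·0.0000)/1.01=5.1642; Δ=(6.1520−0.0000)/(63.6120−36.5180)=0.2271; B=V−Δ·S=-8.2097
Node (1,1) S=102.6000: V=(p*·53.3480+(1−p*)·6.1520)/1.01=45.7089; Δ=(53.3480−6.1520)/(110.8080−63.6120)=1.0000; B=V−Δ·S=-56.8911
Node (0,0) S=95.0000: V=(p*·45.7089+(1−p*)·5.1642)/1.01=39.1476; Δ=(45.7089−5.1642)/(102.6000−58.9000)=0.9278; B=V−Δ·S=-48.9931
Check: Δ(0,0)·S0 + B(0,0) = 39.1476 = V0.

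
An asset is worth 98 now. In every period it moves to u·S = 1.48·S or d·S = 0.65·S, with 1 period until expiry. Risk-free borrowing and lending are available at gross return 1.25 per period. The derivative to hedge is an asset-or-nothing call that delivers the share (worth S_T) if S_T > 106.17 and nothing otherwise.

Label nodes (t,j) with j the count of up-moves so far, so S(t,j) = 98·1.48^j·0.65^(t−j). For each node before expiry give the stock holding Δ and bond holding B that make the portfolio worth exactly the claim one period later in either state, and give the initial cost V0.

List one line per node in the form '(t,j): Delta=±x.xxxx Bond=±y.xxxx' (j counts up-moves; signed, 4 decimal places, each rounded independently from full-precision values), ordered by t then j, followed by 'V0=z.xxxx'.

(0,0): Delta=1.7831 Bond=-90.8684
V0=83.8786

Risk-neutral probability p* = (R−d)/(u−d) = (1.25−0.65)/(1.48−0.65) = 0.7229.
Terminal values V(1,·): V(1,0)=0.0000, V(1,1)=145.0400
(0,0): S=98.0000. Δ = (V_up−V_dn)/(S_up−S_dn) = (145.0400−0.0000)/(145.0400−63.7000) = 1.7831. V = [p*·145.0400 + (1−p*)·0.0000]/1.25 = 83.8786. B = V − Δ·S = -90.8684.
The time-0 hedge costs 83.8786, which is the no-arbitrage price.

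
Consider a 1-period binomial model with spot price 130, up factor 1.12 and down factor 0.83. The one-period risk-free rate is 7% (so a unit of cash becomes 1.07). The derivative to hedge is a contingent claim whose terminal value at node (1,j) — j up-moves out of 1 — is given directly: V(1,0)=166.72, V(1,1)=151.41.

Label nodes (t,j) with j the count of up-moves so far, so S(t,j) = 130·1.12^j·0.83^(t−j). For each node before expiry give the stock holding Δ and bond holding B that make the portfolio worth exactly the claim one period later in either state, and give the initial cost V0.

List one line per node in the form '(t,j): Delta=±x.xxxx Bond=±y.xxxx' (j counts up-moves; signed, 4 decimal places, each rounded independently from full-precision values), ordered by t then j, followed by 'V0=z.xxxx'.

(0,0): Delta=-0.4061 Bond=196.7647
V0=143.9716

The replicating-portfolio and risk-neutral prices coincide; use p* = (1.07−0.83)/(1.12−0.83) = 0.8276 for the latter.
Terminal values V(1,·): V(1,0)=166.7200, V(1,1)=151.4100
Node (0,0) S=130.0000: V=(p*·151.4100+(1−p*)·166.7200)/1.07=143.9716; Δ=(151.4100−166.7200)/(145.6000−107.9000)=-0.4061; B=V−Δ·S=196.7647
The time-0 hedge costs 143.9716, which is the no-arbitrage price.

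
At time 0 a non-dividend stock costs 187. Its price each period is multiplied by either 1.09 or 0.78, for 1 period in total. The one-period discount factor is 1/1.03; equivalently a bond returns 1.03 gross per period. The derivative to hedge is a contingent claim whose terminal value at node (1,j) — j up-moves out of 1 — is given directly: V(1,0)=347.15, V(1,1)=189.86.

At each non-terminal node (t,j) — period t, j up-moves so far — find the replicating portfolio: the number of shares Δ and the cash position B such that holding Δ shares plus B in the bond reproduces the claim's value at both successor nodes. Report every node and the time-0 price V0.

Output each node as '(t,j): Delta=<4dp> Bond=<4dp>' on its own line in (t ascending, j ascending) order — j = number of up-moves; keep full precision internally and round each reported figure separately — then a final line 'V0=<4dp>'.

(0,0): Delta=-2.7133 Bond=721.2737
V0=213.8866

No-arbitrage ⇒ martingale measure with p* = (R−d)/(u−d) = 0.8065.
Payoff layer (t=1): V(1,0)=347.1500, V(1,1)=189.8600
  t=0,j=0: stock 187.0000 → up 203.8300 (V=189.8600), down 145.8600 (V=347.1500). Price 213.8866; hedge Δ=-2.7133, bond B=721.2737.
Check: Δ(0,0)·S0 + B(0,0) = 213.8866 = V0.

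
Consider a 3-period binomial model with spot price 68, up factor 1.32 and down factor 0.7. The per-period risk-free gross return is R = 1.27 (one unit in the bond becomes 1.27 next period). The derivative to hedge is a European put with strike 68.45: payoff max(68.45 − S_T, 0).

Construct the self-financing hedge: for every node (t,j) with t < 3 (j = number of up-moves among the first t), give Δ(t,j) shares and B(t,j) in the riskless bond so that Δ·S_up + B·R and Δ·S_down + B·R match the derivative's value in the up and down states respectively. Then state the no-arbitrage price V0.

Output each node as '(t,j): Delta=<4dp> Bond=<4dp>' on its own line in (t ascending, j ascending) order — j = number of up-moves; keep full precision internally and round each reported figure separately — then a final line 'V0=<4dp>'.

(0,0): Delta=-0.0553 Bond=3.9883
(1,0): Delta=-0.6446 Bond=33.1152
(1,1): Delta=-0.0279 Bond=2.6046
(2,0): Delta=-1.0000 Bond=53.8976
(2,1): Delta=-0.6281 Bond=41.0176
(2,2): Delta=0.0000 Bond=0.0000
V0=0.2258

No-arbitrage ⇒ martingale measure with p* = (R−d)/(u−d) = 0.9194.
Payoff layer (t=3): V(3,0)=45.1260, V(3,1)=24.4676, V(3,2)=0.0000, V(3,3)=0.0000
Node (2,0) S=33.3200: V=(p*·24.4676+(1−p*)·45.1260)/1.27=20.5776; Δ=(24.4676−45.1260)/(43.9824−23.3240)=-1.0000; B=V−Δ·S=53.8976
Node (2,1) S=62.8320: V=(p*·0.0000+(1−p*)·24.4676)/1.27=1.5537; Δ=(0.0000−24.4676)/(82.9382−43.9824)=-0.6281; B=V−Δ·S=41.0176
Node (2,2) S=118.4832: V=(p*·0.0000+(1−p*)·0.0000)/1.27=0.0000; Δ=(0.0000−0.0000)/(156.3978−82.9382)=0.0000; B=V−Δ·S=0.0000
Node (1,0) S=47.6000: V=(p*·1.5537+(1−p*)·20.5776)/1.27=2.4314; Δ=(1.5537−20.5776)/(62.8320−33.3200)=-0.6446; B=V−Δ·S=33.1152
Node (1,1) S=89.7600: V=(p*·0.0000+(1−p*)·1.5537)/1.27=0.0987; Δ=(0.0000−1.5537)/(118.4832−62.8320)=-0.0279; B=V−Δ·S=2.6046
Node (0,0) S=68.0000: V=(p*·0.0987+(1−p*)·2.4314)/1.27=0.2258; Δ=(0.0987−2.4314)/(89.7600−47.6000)=-0.0553; B=V−Δ·S=3.9883
Check: Δ(0,0)·S0 + B(0,0) = 0.2258 = V0.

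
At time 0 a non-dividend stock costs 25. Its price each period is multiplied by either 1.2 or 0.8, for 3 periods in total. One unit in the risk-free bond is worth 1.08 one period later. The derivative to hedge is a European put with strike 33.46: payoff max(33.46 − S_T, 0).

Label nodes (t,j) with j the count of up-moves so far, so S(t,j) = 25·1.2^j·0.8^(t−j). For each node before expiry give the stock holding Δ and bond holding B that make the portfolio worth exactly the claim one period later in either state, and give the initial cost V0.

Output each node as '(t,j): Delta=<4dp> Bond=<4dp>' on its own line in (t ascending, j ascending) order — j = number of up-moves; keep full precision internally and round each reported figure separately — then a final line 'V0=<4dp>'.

(0,0): Delta=-0.5908 Bond=18.9843
(1,0): Delta=-1.0000 Bond=28.6866
(1,1): Delta=-0.4739 Bond=16.9959
(2,0): Delta=-1.0000 Bond=30.9815
(2,1): Delta=-1.0000 Bond=30.9815
(2,2): Delta=-0.3236 Bond=12.9444
V0=4.2137

Under the risk-neutral measure, an up-move has probability p* = (R−d)/(u−d) = 0.7000 and values discount at R = 1.08.
Terminal values V(3,·): V(3,0)=20.6600, V(3,1)=14.2600, V(3,2)=4.6600, V(3,3)=0.0000
  t=2,j=0: stock 16.0000 → up 19.2000 (V=14.2600), down 12.8000 (V=20.6600). Price 14.9815; hedge Δ=-1.0000, bond B=30.9815.
  t=2,j=1: stock 24.0000 → up 28.8000 (V=4.6600), down 19.2000 (V=14.2600). Price 6.9815; hedge Δ=-1.0000, bond B=30.9815.
  t=2,j=2: stock 36.0000 → up 43.2000 (V=0.0000), down 28.8000 (V=4.6600). Price 1.2944; hedge Δ=-0.3236, bond B=12.9444.
  t=1,j=0: stock 20.0000 → up 24.0000 (V=6.9815), down 16.0000 (V=14.9815). Price 8.6866; hedge Δ=-1.0000, bond B=28.6866.
  t=1,j=1: stock 30.0000 → up 36.0000 (V=1.2944), down 24.0000 (V=6.9815). Price 2.7783; hedge Δ=-0.4739, bond B=16.9959.
  t=0,j=0: stock 25.0000 → up 30.0000 (V=2.7783), down 20.0000 (V=8.6866). Price 4.2137; hedge Δ=-0.5908, bond B=18.9843.
The time-0 hedge costs 4.2137, which is the no-arbitrage price.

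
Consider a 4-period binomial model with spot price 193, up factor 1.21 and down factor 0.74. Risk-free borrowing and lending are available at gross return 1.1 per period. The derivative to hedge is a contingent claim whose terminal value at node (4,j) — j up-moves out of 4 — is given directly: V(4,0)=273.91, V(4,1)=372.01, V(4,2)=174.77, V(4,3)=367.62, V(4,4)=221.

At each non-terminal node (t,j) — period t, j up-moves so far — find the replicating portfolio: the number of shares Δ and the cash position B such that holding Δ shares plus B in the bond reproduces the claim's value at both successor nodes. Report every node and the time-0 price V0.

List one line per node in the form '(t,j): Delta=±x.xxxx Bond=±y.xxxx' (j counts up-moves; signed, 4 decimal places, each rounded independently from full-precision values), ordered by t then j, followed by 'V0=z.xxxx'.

(0,0): Delta=-0.0830 Bond=207.1576
(1,0): Delta=0.5885 Bond=131.9748
(1,1): Delta=-0.2084 Bond=257.1757
(2,0): Delta=-2.3448 Bond=455.1801
(2,1): Delta=1.1366 Bond=50.4476
(2,2): Delta=-0.4598 Bond=353.9184
(3,0): Delta=2.6688 Bond=108.5952
(3,1): Delta=-3.2816 Bond=620.5074
(3,2): Delta=1.9623 Bond=-117.1511
(3,3): Delta=-0.9124 Bond=544.0623
V0=191.1472

Risk-neutral probability p* = (R−d)/(u−d) = (1.1−0.74)/(1.21−0.74) = 0.7660.
Terminal payoffs: V(4,0)=273.9100, V(4,1)=372.0100, V(4,2)=174.7700, V(4,3)=367.6200, V(4,4)=221.0000
Node (3,0) S=78.2082: V=(p*·372.0100+(1−p*)·273.9100)/1.1=317.3186; Δ=(372.0100−273.9100)/(94.6320−57.8741)=2.6688; B=V−Δ·S=108.5952
Node (3,1) S=127.8810: V=(p*·174.7700+(1−p*)·372.0100)/1.1=200.8478; Δ=(174.7700−372.0100)/(154.7360−94.6320)=-3.2816; B=V−Δ·S=620.5074
Node (3,2) S=209.1028: V=(p*·367.6200+(1−p*)·174.7700)/1.1=293.1681; Δ=(367.6200−174.7700)/(253.0143−154.7360)=1.9623; B=V−Δ·S=-117.1511
Node (3,3) S=341.9113: V=(p*·221.0000+(1−p*)·367.6200)/1.1=232.1048; Δ=(221.0000−367.6200)/(413.7126−253.0143)=-0.9124; B=V−Δ·S=544.0623
Node (2,0) S=105.6868: V=(p*·200.8478+(1−p*)·317.3186)/1.1=207.3699; Δ=(200.8478−317.3186)/(127.8810−78.2082)=-2.3448; B=V−Δ·S=455.1801
Node (2,1) S=172.8122: V=(p*·293.1681+(1−p*)·200.8478)/1.1=246.8738; Δ=(293.1681−200.8478)/(209.1028−127.8810)=1.1366; B=V−Δ·S=50.4476
Node (2,2) S=282.5713: V=(p*·232.1048+(1−p*)·293.1681)/1.1=223.9966; Δ=(232.1048−293.1681)/(341.9113−209.1028)=-0.4598; B=V−Δ·S=353.9184
Node (1,0) S=142.8200: V=(p*·246.8738+(1−p*)·207.3699)/1.1=216.0257; Δ=(246.8738−207.3699)/(172.8122−105.6868)=0.5885; B=V−Δ·S=131.9748
Node (1,1) S=233.5300: V=(p*·223.9966+(1−p*)·246.8738)/1.1=208.5008; Δ=(223.9966−246.8738)/(282.5713−172.8122)=-0.2084; B=V−Δ·S=257.1757
Node (0,0) S=193.0000: V=(p*·208.5008+(1−p*)·216.0257)/1.1=191.1472; Δ=(208.5008−216.0257)/(233.5300−142.8200)=-0.0830; B=V−Δ·S=207.1576
The time-0 hedge costs 191.1472, which is the no-arbitrage price.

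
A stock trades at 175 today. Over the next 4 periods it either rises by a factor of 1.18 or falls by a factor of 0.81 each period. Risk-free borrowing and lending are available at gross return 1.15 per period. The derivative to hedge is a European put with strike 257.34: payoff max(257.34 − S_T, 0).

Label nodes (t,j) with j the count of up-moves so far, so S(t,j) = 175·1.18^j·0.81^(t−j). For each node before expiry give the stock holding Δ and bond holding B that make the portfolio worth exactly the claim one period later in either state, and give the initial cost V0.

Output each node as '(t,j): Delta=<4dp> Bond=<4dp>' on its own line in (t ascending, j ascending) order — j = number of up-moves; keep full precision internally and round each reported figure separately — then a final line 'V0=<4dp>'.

(0,0): Delta=-0.3543 Bond=67.5462
(1,0): Delta=-1.0000 Bond=169.2052
(1,1): Delta=-0.3152 Bond=69.6022
(2,0): Delta=-1.0000 Bond=194.5860
(2,1): Delta=-1.0000 Bond=194.5860
(2,2): Delta=-0.2737 Bond=69.9358
(3,0): Delta=-1.0000 Bond=223.7739
(3,1): Delta=-1.0000 Bond=223.7739
(3,2): Delta=-1.0000 Bond=223.7739
(3,3): Delta=-0.2297 Bond=67.7778
V0=5.5426

No-arbitrage ⇒ martingale measure with p* = (R−d)/(u−d) = 0.9189.
Terminal payoffs: V(4,0)=182.0082, V(4,1)=147.5974, V(4,2)=97.4681, V(4,3)=24.4402, V(4,4)=0.0000
(3,0): S=93.0022. Δ = (V_up−V_dn)/(S_up−S_dn) = (147.5974−182.0082)/(109.7426−75.3318) = -1.0000. V = [p*·147.5974 + (1−p*)·182.0082]/1.15 = 130.7717. B = V − Δ·S = 223.7739.
(3,1): S=135.4847. Δ = (V_up−V_dn)/(S_up−S_dn) = (97.4681−147.5974)/(159.8719−109.7426) = -1.0000. V = [p*·97.4681 + (1−p*)·147.5974]/1.15 = 88.2893. B = V − Δ·S = 223.7739.
(3,2): S=197.3727. Δ = (V_up−V_dn)/(S_up−S_dn) = (24.4402−97.4681)/(232.8998−159.8719) = -1.0000. V = [p*·24.4402 + (1−p*)·97.4681]/1.15 = 26.4012. B = V − Δ·S = 223.7739.
(3,3): S=287.5306. Δ = (V_up−V_dn)/(S_up−S_dn) = (0.0000−24.4402)/(339.2861−232.8998) = -0.2297. V = [p*·0.0000 + (1−p*)·24.4402]/1.15 = 1.7232. B = V − Δ·S = 67.7778.
(2,0): S=114.8175. Δ = (V_up−V_dn)/(S_up−S_dn) = (88.2893−130.7717)/(135.4847−93.0022) = -1.0000. V = [p*·88.2893 + (1−p*)·130.7717]/1.15 = 79.7685. B = V − Δ·S = 194.5860.
(2,1): S=167.2650. Δ = (V_up−V_dn)/(S_up−S_dn) = (26.4012−88.2893)/(197.3727−135.4847) = -1.0000. V = [p*·26.4012 + (1−p*)·88.2893]/1.15 = 27.3210. B = V − Δ·S = 194.5860.
(2,2): S=243.6700. Δ = (V_up−V_dn)/(S_up−S_dn) = (1.7232−26.4012)/(287.5306−197.3727) = -0.2737. V = [p*·1.7232 + (1−p*)·26.4012]/1.15 = 3.2383. B = V − Δ·S = 69.9358.
(1,0): S=141.7500. Δ = (V_up−V_dn)/(S_up−S_dn) = (27.3210−79.7685)/(167.2650−114.8175) = -1.0000. V = [p*·27.3210 + (1−p*)·79.7685]/1.15 = 27.4552. B = V − Δ·S = 169.2052.
(1,1): S=206.5000. Δ = (V_up−V_dn)/(S_up−S_dn) = (3.2383−27.3210)/(243.6700−167.2650) = -0.3152. V = [p*·3.2383 + (1−p*)·27.3210]/1.15 = 4.5139. B = V − Δ·S = 69.6022.
(0,0): S=175.0000. Δ = (V_up−V_dn)/(S_up−S_dn) = (4.5139−27.4552)/(206.5000−141.7500) = -0.3543. V = [p*·4.5139 + (1−p*)·27.4552]/1.15 = 5.5426. B = V − Δ·S = 67.5462.
Root portfolio cost Δ·175+B reproduces V0=5.5426.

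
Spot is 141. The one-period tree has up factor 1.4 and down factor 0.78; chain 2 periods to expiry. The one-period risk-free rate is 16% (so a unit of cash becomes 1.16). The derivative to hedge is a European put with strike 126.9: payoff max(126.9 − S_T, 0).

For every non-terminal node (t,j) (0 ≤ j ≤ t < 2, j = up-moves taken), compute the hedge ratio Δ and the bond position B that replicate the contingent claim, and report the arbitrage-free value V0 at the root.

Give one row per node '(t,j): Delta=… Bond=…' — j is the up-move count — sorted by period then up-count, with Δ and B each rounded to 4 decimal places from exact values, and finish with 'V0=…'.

(0,0): Delta=-0.1569 Bond=26.7083
(1,0): Delta=-0.6030 Bond=80.0359
(1,1): Delta=0.0000 Bond=0.0000
V0=4.5786

Under the risk-neutral measure, an up-move has probability p* = (R−d)/(u−d) = 0.6129 and values discount at R = 1.16.
Payoff layer (t=2): V(2,0)=41.1156, V(2,1)=0.0000, V(2,2)=0.0000
(1,0): S=109.9800. Δ = (V_up−V_dn)/(S_up−S_dn) = (0.0000−41.1156)/(153.9720−85.7844) = -0.6030. V = [p*·0.0000 + (1−p*)·41.1156]/1.16 = 13.7204. B = V − Δ·S = 80.0359.
(1,1): S=197.4000. Δ = (V_up−V_dn)/(S_up−S_dn) = (0.0000−0.0000)/(276.3600−153.9720) = 0.0000. V = [p*·0.0000 + (1−p*)·0.0000]/1.16 = 0.0000. B = V − Δ·S = 0.0000.
(0,0): S=141.0000. Δ = (V_up−V_dn)/(S_up−S_dn) = (0.0000−13.7204)/(197.4000−109.9800) = -0.1569. V = [p*·0.0000 + (1−p*)·13.7204]/1.16 = 4.5786. B = V − Δ·S = 26.7083.
Self-financing check: at every node Δ·S+B equals the discounted successor values.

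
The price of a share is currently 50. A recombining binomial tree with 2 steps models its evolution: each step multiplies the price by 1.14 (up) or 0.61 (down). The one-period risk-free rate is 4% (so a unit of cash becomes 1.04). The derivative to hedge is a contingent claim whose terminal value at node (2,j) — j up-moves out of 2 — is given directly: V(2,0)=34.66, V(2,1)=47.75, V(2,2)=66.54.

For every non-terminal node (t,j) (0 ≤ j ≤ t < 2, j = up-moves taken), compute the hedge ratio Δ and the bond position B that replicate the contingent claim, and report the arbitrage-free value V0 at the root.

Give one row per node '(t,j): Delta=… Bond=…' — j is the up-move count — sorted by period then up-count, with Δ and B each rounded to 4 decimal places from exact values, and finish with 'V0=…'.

(0,0): Delta=0.6428 Bond=23.0138
(1,0): Delta=0.8098 Bond=18.8405
(1,1): Delta=0.6220 Bond=25.1190
V0=55.1520

Since d<R<u, set p* = (R−d)/(u−d) = 0.8113; price each node as the discounted p*-expectation of its children.
Terminal payoffs: V(2,0)=34.6600, V(2,1)=47.7500, V(2,2)=66.5400
(1,0): S=30.5000. Δ = (V_up−V_dn)/(S_up−S_dn) = (47.7500−34.6600)/(34.7700−18.6050) = 0.8098. V = [p*·47.7500 + (1−p*)·34.6600]/1.04 = 43.5386. B = V − Δ·S = 18.8405.
(1,1): S=57.0000. Δ = (V_up−V_dn)/(S_up−S_dn) = (66.5400−47.7500)/(64.9800−34.7700) = 0.6220. V = [p*·66.5400 + (1−p*)·47.7500]/1.04 = 60.5718. B = V − Δ·S = 25.1190.
(0,0): S=50.0000. Δ = (V_up−V_dn)/(S_up−S_dn) = (60.5718−43.5386)/(57.0000−30.5000) = 0.6428. V = [p*·60.5718 + (1−p*)·43.5386]/1.04 = 55.1520. B = V − Δ·S = 23.0138.
Each (Δ,B) replicates both successor values, so the strategy is self-financing and V0 is arbitrage-free.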